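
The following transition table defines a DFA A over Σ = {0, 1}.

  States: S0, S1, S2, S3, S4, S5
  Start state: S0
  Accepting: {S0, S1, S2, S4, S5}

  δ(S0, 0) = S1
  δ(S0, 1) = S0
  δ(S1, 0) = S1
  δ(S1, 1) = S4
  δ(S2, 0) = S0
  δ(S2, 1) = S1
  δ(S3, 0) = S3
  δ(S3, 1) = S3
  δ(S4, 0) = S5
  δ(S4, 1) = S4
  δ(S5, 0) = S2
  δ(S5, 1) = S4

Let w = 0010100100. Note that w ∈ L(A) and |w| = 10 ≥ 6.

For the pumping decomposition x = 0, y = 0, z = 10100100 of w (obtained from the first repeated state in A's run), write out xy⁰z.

010100100

xy⁰z = xz = 0·10100100 = 010100100.
Reading y = 0 takes A from S1 back to S1, so after x the machine is still in S1, and z then leads to the accepting state S1. Hence 010100100 ∈ L(A).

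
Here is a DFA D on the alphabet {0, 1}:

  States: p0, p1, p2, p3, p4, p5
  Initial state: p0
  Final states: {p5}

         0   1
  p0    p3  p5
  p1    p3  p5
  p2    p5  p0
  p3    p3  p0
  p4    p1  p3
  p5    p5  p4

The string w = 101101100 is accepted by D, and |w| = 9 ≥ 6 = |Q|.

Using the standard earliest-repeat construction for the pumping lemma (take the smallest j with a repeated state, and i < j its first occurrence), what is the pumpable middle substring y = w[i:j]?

0

Run of D on w = 1 0 1 1 0 1 1 0 0:
  step 0: p0  (start)
  step 1: p5  (read 1: p0→p5)
  step 2: p5  (read 0: p5→p5)   ← first repeat (p5 seen earlier)
  step 3: p4  (read 1: p5→p4)
  step 4: p3  (read 1: p4→p3)
  step 5: p3  (read 0: p3→p3)
  step 6: p0  (read 1: p3→p0)
  step 7: p5  (read 1: p0→p5)
  step 8: p5  (read 0: p5→p5)
  step 9: p5  (read 0: p5→p5)

So i = 1, j = 2, giving x = w[0:1] = 1, y = w[1:2] = 0, z = w[2:9] = 1101100.
Check: |xy| = 2 ≤ 6 and |y| = 1 ≥ 1. Reading y takes D from p5 back to p5, so every xyⁱz is accepted.
Pumping length from the standard proof: p = 6 (the number of states). The repeated state found above gives |xy| = j ≤ 6 and |y| = j − i ≥ 1.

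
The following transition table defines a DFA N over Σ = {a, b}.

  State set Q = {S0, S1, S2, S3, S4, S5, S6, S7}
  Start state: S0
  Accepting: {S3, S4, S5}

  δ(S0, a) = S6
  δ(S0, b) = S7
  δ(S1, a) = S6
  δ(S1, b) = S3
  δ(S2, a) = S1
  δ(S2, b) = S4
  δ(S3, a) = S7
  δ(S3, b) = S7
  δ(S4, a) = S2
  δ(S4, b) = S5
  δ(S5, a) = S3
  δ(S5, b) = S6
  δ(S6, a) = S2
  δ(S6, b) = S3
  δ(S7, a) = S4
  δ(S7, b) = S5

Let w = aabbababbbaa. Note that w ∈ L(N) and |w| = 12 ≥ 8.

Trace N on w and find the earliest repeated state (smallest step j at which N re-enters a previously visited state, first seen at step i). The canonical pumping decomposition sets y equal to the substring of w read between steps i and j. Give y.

baba

Run of N on w = a a b b a b a b b b a a:
  step 0: S0  (start)
  step 1: S6  (read a: S0→S6)
  step 2: S2  (read a: S6→S2)
  step 3: S4  (read b: S2→S4)
  step 4: S5  (read b: S4→S5)
  step 5: S3  (read a: S5→S3)
  step 6: S7  (read b: S3→S7)
  step 7: S4  (read a: S7→S4)   ← first repeat (S4 seen earlier)
  step 8: S5  (read b: S4→S5)
  step 9: S6  (read b: S5→S6)
  step 10: S3  (read b: S6→S3)
  step 11: S7  (read a: S3→S7)
  step 12: S4  (read a: S7→S4)

So i = 3, j = 7, giving x = w[0:3] = aab, y = w[3:7] = baba, z = w[7:12] = bbbaa.
Check: |xy| = 7 ≤ 8 and |y| = 4 ≥ 1. Reading y takes N from S4 back to S4, so every xyⁱz is accepted.
The DFA has 8 states, so the proof of the pumping lemma guarantees a repeated state among the first 8+1 visited; the segment between the two visits is the pumpable y.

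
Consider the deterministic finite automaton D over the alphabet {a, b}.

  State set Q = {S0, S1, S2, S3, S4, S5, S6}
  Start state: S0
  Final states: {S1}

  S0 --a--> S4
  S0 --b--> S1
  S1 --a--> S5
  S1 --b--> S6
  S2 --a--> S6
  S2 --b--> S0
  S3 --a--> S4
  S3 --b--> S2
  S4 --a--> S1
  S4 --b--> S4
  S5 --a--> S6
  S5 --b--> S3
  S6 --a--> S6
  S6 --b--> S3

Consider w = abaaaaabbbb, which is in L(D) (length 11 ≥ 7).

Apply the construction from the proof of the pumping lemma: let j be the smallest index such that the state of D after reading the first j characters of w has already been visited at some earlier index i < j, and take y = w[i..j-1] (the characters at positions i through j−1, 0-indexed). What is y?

b

Run of D on w = a b a a a a a b b b b:
  step 0: S0  (start)
  step 1: S4  (read a: S0→S4)
  step 2: S4  (read b: S4→S4)   ← first repeat (S4 seen earlier)
  step 3: S1  (read a: S4→S1)
  step 4: S5  (read a: S1→S5)
  step 5: S6  (read a: S5→S6)
  step 6: S6  (read a: S6→S6)
  step 7: S6  (read a: S6→S6)
  step 8: S3  (read b: S6→S3)
  step 9: S2  (read b: S3→S2)
  step 10: S0  (read b: S2→S0)
  step 11: S1  (read b: S0→S1)

So i = 1, j = 2, giving x = w[0:1] = a, y = w[1:2] = b, z = w[2:11] = aaaaabbbb.
Check: |xy| = 2 ≤ 7 and |y| = 1 ≥ 1. Reading y takes D from S4 back to S4, so every xyⁱz is accepted.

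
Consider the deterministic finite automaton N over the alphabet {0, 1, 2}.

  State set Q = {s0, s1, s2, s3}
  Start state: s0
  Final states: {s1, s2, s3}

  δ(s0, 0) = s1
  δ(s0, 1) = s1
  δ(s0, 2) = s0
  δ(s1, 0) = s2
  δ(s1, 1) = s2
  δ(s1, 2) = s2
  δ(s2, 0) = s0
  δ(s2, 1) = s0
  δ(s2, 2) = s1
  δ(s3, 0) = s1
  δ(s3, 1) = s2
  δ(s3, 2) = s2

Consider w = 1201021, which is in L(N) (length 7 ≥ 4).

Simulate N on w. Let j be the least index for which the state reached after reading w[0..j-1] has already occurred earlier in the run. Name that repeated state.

s0

Run of N on w = 1 2 0 1 0 2 1:
  step 0: s0  (start)
  step 1: s1  (read 1: s0→s1)
  step 2: s2  (read 2: s1→s2)
  step 3: s0  (read 0: s2→s0)   ← first repeat (s0 seen earlier)
  step 4: s1  (read 1: s0→s1)
  step 5: s2  (read 0: s1→s2)
  step 6: s1  (read 2: s2→s1)
  step 7: s2  (read 1: s1→s2)

The earliest repeat is at step j = 3: N is in s0, which it already visited at step i = 0.
The DFA has 4 states, so the proof of the pumping lemma guarantees a repeated state among the first 4+1 visited; the segment between the two visits is the pumpable y.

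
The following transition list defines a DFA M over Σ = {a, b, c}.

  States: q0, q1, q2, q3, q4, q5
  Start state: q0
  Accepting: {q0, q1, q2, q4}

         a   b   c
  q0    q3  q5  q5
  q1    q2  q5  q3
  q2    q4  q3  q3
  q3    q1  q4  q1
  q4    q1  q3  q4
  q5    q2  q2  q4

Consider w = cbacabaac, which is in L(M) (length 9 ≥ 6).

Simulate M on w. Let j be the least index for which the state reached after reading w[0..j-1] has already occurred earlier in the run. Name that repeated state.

q4

Run of M on w = c b a c a b a a c:
  step 0: q0  (start)
  step 1: q5  (read c: q0→q5)
  step 2: q2  (read b: q5→q2)
  step 3: q4  (read a: q2→q4)
  step 4: q4  (read c: q4→q4)   ← first repeat (q4 seen earlier)
  step 5: q1  (read a: q4→q1)
  step 6: q5  (read b: q1→q5)
  step 7: q2  (read a: q5→q2)
  step 8: q4  (read a: q2→q4)
  step 9: q4  (read c: q4→q4)

The earliest repeat is at step j = 4: M is in q4, which it already visited at step i = 3.
With |Q| = 6, pigeonhole forces a state repeat no later than step 6; the substring read between the first and second visits to that state can be pumped.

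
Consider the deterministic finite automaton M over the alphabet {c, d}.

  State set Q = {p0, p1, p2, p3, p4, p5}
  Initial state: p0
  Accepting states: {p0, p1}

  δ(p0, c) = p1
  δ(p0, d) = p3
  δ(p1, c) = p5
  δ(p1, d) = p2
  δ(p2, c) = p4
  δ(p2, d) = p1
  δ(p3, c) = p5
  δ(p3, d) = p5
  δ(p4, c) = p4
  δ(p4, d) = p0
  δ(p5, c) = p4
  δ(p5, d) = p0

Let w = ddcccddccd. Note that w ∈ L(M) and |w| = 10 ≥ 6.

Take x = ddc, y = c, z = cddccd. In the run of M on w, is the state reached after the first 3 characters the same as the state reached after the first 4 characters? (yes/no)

Run of M on the first 4 characters of w = d d c c:
  step 0: p0  (start)
  step 1: p3  (read d: p0→p3)
  step 2: p5  (read d: p3→p5)
  step 3: p4  (read c: p5→p4)
  step 4: p4  (read c: p4→p4)

After x (step 3): p4. After xy (step 4): p4.
They match, so y = c drives M around a cycle from p4 back to itself; pumping y any number of times keeps M in p4 before reading z, and xyⁱz ∈ L(M) for every i ≥ 0.

yes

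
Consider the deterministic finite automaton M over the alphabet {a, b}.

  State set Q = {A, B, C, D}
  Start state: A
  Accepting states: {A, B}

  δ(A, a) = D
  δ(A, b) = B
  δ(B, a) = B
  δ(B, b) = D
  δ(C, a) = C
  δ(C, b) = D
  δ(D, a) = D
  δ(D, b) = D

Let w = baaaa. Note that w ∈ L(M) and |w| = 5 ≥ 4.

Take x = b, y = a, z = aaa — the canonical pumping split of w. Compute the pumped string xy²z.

xy^2z = b·a·a·aaa = baaaaa.
Reading y = a takes M from B back to B, so after x·y·y the machine is still in B, and z then leads to the accepting state B. Hence baaaaa ∈ L(M).

baaaaa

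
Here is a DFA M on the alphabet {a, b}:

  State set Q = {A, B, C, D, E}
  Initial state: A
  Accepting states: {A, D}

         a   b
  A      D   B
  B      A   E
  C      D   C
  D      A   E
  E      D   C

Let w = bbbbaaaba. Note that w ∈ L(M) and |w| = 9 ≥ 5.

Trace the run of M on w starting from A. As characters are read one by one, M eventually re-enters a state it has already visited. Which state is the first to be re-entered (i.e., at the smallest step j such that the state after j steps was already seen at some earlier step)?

C

State sequence: A -b-> B -b-> E -b-> C -b-> C -a-> D -a-> A -a-> D -b-> E -a-> D
First repeat at step 4: C was already visited.

The earliest repeat is at step j = 4: M is in C, which it already visited at step i = 3.
The DFA has 5 states, so the proof of the pumping lemma guarantees a repeated state among the first 5+1 visited; the segment between the two visits is the pumpable y.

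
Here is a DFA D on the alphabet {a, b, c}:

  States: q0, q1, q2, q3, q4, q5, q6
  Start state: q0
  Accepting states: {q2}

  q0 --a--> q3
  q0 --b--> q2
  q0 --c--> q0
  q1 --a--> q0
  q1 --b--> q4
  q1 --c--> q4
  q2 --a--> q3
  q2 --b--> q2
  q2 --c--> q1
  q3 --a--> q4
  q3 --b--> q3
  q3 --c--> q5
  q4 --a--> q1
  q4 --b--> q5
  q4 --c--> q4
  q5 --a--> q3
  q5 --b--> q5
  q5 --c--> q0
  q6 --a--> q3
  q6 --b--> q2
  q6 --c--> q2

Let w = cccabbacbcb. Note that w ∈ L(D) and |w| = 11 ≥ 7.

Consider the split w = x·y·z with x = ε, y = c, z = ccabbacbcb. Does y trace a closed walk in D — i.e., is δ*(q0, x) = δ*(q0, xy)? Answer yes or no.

Run of D on the first 1 characters of w = c:
  step 0: q0  (start)
  step 1: q0  (read c: q0→q0)

After x (step 0): q0. After xy (step 1): q0.
They match, so y = c drives D around a cycle from q0 back to itself; pumping y any number of times keeps D in q0 before reading z, and xyⁱz ∈ L(D) for every i ≥ 0.

yes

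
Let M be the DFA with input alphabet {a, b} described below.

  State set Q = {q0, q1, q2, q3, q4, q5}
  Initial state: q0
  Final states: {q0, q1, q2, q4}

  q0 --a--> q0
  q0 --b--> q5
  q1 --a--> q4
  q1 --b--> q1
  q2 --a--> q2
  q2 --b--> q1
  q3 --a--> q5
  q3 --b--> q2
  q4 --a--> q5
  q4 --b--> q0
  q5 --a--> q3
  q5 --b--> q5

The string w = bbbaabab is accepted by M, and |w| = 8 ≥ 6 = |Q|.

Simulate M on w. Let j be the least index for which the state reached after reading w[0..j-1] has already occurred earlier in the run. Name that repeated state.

State sequence: q0 -b-> q5 -b-> q5 -b-> q5 -a-> q3 -a-> q5 -b-> q5 -a-> q3 -b-> q2
First repeat at step 2: q5 was already visited.

The earliest repeat is at step j = 2: M is in q5, which it already visited at step i = 1.

q5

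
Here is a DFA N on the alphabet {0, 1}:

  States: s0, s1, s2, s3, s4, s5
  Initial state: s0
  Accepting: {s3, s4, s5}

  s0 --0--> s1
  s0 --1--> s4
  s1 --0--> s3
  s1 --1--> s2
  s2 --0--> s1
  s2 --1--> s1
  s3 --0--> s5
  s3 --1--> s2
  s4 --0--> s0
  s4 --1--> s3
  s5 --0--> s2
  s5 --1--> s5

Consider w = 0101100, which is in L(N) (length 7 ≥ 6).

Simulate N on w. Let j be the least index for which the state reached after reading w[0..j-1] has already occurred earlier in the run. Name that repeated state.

s1

State sequence: s0 -0-> s1 -1-> s2 -0-> s1 -1-> s2 -1-> s1 -0-> s3 -0-> s5
First repeat at step 3: s1 was already visited.

The earliest repeat is at step j = 3: N is in s1, which it already visited at step i = 1.
With |Q| = 6, pigeonhole forces a state repeat no later than step 6; the substring read between the first and second visits to that state can be pumped.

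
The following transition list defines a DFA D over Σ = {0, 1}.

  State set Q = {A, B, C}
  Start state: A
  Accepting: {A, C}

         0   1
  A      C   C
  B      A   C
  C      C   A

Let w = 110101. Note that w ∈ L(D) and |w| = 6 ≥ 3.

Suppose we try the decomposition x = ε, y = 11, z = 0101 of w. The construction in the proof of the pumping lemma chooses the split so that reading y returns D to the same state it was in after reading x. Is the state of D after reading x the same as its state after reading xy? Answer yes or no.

State sequence: A -1-> C -1-> A

After x (step 0): A. After xy (step 2): A.
They match, so y = 11 drives D around a cycle from A back to itself; pumping y any number of times keeps D in A before reading z, and xyⁱz ∈ L(D) for every i ≥ 0.

yes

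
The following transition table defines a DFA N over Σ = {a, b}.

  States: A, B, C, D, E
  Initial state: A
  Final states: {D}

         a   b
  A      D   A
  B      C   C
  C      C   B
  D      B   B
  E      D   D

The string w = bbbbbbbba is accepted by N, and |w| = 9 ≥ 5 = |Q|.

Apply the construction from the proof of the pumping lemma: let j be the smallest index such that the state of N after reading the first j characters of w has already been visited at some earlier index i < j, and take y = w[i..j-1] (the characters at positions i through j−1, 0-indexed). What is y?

State sequence: A -b-> A -b-> A -b-> A -b-> A -b-> A -b-> A -b-> A -b-> A -a-> D
First repeat at step 1: A was already visited.

So i = 0, j = 1, giving x = w[0:0] = ε, y = w[0:1] = b, z = w[1:9] = bbbbbbba.
Check: |xy| = 1 ≤ 5 and |y| = 1 ≥ 1. Reading y takes N from A back to A, so every xyⁱz is accepted.
The DFA has 5 states, so the proof of the pumping lemma guarantees a repeated state among the first 5+1 visited; the segment between the two visits is the pumpable y.

b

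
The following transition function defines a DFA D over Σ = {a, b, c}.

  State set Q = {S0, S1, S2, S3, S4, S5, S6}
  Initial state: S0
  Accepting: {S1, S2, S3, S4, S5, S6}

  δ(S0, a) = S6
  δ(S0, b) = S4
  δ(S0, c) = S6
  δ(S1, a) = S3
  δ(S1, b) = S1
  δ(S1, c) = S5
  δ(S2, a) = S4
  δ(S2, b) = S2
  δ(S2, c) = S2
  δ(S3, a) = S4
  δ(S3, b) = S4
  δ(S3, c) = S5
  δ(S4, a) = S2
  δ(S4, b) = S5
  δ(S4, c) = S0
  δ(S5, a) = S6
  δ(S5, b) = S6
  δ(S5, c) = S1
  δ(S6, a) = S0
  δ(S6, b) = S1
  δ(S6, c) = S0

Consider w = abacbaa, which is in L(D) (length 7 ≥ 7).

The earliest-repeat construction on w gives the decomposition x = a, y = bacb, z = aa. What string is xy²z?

abacbbacbaa

xy^2z = a·bacb·bacb·aa = abacbbacbaa.
Reading y = bacb takes D from S6 back to S6, so after x·y·y the machine is still in S6, and z then leads to the accepting state S6. Hence abacbbacbaa ∈ L(D).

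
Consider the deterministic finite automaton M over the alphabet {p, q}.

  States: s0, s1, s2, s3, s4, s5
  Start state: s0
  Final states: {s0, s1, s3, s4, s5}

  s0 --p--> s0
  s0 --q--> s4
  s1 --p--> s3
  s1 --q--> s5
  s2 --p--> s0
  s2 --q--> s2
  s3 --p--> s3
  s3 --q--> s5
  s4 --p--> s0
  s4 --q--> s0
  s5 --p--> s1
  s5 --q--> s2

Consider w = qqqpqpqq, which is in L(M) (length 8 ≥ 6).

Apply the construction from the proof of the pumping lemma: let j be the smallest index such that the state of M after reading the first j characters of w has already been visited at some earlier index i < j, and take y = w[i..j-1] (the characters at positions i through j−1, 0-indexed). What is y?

qq

Run of M on w = q q q p q p q q:
  step 0: s0  (start)
  step 1: s4  (read q: s0→s4)
  step 2: s0  (read q: s4→s0)   ← first repeat (s0 seen earlier)
  step 3: s4  (read q: s0→s4)
  step 4: s0  (read p: s4→s0)
  step 5: s4  (read q: s0→s4)
  step 6: s0  (read p: s4→s0)
  step 7: s4  (read q: s0→s4)
  step 8: s0  (read q: s4→s0)

So i = 0, j = 2, giving x = w[0:0] = ε, y = w[0:2] = qq, z = w[2:8] = qpqpqq.
Check: |xy| = 2 ≤ 6 and |y| = 2 ≥ 1. Reading y takes M from s0 back to s0, so every xyⁱz is accepted.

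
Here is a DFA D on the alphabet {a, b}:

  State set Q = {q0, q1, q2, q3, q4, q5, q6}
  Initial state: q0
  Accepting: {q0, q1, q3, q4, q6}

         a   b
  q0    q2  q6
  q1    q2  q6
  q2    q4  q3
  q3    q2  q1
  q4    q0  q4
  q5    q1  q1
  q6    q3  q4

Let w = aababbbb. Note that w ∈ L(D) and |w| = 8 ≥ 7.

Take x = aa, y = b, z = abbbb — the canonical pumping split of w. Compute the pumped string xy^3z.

xy^3z = aa·b·b·b·abbbb = aabbbabbbb.
Reading y = b takes D from q4 back to q4, so after x·y·y·y the machine is still in q4, and z then leads to the accepting state q4. Hence aabbbabbbb ∈ L(D).

aabbbabbbb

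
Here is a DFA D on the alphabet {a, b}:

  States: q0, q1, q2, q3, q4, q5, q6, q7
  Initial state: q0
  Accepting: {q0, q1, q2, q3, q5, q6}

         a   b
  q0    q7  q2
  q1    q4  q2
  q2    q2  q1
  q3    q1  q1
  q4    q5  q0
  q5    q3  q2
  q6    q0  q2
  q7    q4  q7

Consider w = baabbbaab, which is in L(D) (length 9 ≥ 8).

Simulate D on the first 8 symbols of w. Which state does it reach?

q5

Run of D on the first 8 characters of w = b a a b b b a a:
  step 0: q0  (start)
  step 1: q2  (read b: q0→q2)
  step 2: q2  (read a: q2→q2)
  step 3: q2  (read a: q2→q2)
  step 4: q1  (read b: q2→q1)
  step 5: q2  (read b: q1→q2)
  step 6: q1  (read b: q2→q1)
  step 7: q4  (read a: q1→q4)
  step 8: q5  (read a: q4→q5)

After reading 8 characters, D is in state q5.
(This kind of state-tracing is the core of the pumping-lemma construction: with 8 states, pigeonhole forces a repeat within the first 8 steps.)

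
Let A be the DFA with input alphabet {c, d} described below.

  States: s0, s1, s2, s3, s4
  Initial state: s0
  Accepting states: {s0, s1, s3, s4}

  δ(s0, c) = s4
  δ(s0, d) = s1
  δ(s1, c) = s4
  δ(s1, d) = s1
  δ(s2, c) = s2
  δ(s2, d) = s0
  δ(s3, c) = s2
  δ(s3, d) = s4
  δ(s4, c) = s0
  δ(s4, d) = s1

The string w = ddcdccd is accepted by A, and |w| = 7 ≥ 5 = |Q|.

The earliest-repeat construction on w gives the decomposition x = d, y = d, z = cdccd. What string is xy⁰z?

xy⁰z = xz = d·cdccd = dcdccd.
Reading y = d takes A from s1 back to s1, so after x the machine is still in s1, and z then leads to the accepting state s1. Hence dcdccd ∈ L(A).

dcdccd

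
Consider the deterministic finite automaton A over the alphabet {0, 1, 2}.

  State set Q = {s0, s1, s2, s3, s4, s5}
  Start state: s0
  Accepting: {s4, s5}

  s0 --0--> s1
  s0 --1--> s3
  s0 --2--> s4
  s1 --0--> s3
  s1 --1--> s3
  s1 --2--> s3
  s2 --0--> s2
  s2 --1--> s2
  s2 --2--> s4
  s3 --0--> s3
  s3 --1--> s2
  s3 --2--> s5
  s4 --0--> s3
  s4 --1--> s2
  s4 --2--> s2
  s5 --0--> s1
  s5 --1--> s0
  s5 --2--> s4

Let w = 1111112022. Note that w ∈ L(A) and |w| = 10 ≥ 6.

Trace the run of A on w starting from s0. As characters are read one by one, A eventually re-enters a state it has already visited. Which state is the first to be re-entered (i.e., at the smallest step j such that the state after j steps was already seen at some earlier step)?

State sequence: s0 -1-> s3 -1-> s2 -1-> s2 -1-> s2 -1-> s2 -1-> s2 -2-> s4 -0-> s3 -2-> s5 -2-> s4
First repeat at step 3: s2 was already visited.

The earliest repeat is at step j = 3: A is in s2, which it already visited at step i = 2.
The DFA has 6 states, so the proof of the pumping lemma guarantees a repeated state among the first 6+1 visited; the segment between the two visits is the pumpable y.

s2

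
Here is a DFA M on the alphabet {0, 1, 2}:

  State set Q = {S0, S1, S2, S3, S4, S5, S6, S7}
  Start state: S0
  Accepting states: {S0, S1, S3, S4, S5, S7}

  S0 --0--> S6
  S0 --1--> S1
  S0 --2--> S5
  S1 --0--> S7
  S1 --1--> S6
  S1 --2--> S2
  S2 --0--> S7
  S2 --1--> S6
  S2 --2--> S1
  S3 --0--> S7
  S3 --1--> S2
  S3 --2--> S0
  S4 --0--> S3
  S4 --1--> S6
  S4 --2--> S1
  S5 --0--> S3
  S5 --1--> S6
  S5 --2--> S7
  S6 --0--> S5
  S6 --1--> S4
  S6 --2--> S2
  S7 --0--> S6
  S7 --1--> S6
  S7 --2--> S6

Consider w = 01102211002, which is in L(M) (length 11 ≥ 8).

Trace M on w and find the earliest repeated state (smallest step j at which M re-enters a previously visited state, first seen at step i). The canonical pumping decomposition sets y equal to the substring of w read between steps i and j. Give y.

State sequence: S0 -0-> S6 -1-> S4 -1-> S6 -0-> S5 -2-> S7 -2-> S6 -1-> S4 -1-> S6 -0-> S5 -0-> S3 -2-> S0
First repeat at step 3: S6 was already visited.

So i = 1, j = 3, giving x = w[0:1] = 0, y = w[1:3] = 11, z = w[3:11] = 02211002.
Check: |xy| = 3 ≤ 8 and |y| = 2 ≥ 1. Reading y takes M from S6 back to S6, so every xyⁱz is accepted.

11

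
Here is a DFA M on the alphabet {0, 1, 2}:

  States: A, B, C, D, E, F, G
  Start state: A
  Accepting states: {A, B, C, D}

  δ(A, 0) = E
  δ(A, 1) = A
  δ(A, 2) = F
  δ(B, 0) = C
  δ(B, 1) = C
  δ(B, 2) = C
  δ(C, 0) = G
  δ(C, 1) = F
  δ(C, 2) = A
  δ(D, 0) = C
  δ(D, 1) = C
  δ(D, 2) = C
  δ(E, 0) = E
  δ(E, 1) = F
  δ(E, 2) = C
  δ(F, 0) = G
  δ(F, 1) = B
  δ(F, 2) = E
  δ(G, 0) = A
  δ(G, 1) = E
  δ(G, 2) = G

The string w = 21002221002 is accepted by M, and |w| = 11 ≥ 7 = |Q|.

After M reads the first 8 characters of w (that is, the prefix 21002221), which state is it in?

E

State sequence: A -2-> F -1-> B -0-> C -0-> G -2-> G -2-> G -2-> G -1-> E

After reading 8 characters, M is in state E.
(This kind of state-tracing is the core of the pumping-lemma construction: with 7 states, pigeonhole forces a repeat within the first 7 steps.)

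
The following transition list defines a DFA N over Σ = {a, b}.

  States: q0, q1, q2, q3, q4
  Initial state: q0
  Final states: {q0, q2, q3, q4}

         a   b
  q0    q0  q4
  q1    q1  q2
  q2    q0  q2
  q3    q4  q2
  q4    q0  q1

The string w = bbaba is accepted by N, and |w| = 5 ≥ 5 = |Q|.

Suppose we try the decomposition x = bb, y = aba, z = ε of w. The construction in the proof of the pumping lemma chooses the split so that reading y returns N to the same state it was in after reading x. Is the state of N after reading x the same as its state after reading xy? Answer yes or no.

Run of N on the first 5 characters of w = b b a b a:
  step 0: q0  (start)
  step 1: q4  (read b: q0→q4)
  step 2: q1  (read b: q4→q1)
  step 3: q1  (read a: q1→q1)
  step 4: q2  (read b: q1→q2)
  step 5: q0  (read a: q2→q0)

After x (step 2): q1. After xy (step 5): q0.
They differ (q1 ≠ q0), so y is not a cycle from the state after x; this split is not the one the pumping-lemma construction produces, and pumping y need not keep the string in L(N).

no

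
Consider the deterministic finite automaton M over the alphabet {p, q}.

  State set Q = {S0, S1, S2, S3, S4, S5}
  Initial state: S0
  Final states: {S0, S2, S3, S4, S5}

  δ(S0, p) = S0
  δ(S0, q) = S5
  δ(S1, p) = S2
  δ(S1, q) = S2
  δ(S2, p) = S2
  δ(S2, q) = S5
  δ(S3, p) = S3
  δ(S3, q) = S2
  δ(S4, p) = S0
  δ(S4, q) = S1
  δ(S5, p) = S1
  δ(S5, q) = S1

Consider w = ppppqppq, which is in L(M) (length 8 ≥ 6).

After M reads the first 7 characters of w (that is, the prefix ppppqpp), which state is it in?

S2

State sequence: S0 -p-> S0 -p-> S0 -p-> S0 -p-> S0 -q-> S5 -p-> S1 -p-> S2

After reading 7 characters, M is in state S2.
(This kind of state-tracing is the core of the pumping-lemma construction: with 6 states, pigeonhole forces a repeat within the first 6 steps.)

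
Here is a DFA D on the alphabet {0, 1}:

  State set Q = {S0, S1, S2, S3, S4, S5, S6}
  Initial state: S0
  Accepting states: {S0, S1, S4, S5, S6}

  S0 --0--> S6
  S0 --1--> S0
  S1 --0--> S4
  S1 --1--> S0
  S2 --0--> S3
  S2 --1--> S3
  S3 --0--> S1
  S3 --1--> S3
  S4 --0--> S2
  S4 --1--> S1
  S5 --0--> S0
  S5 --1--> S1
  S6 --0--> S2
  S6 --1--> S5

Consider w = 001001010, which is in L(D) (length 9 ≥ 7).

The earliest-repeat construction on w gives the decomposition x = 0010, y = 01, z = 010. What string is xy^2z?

00100101010

xy^2z = 0010·01·01·010 = 00100101010.
Reading y = 01 takes D from S1 back to S1, so after x·y·y the machine is still in S1, and z then leads to the accepting state S4. Hence 00100101010 ∈ L(D).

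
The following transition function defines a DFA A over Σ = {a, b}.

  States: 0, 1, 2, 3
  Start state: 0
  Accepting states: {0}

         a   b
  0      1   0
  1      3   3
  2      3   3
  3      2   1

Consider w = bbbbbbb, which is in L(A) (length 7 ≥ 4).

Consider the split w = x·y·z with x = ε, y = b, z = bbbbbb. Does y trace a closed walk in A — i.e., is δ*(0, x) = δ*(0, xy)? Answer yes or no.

yes

State sequence: 0 -b-> 0

After x (step 0): 0. After xy (step 1): 0.
They match, so y = b drives A around a cycle from 0 back to itself; pumping y any number of times keeps A in 0 before reading z, and xyⁱz ∈ L(A) for every i ≥ 0.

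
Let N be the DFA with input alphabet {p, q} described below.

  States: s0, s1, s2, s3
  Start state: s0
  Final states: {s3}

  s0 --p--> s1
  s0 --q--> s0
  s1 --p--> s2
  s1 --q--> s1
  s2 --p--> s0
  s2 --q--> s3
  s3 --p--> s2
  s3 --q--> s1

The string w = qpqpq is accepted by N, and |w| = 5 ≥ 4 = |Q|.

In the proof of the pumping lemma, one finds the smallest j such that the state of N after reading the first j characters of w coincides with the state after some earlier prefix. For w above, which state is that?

Run of N on w = q p q p q:
  step 0: s0  (start)
  step 1: s0  (read q: s0→s0)   ← first repeat (s0 seen earlier)
  step 2: s1  (read p: s0→s1)
  step 3: s1  (read q: s1→s1)
  step 4: s2  (read p: s1→s2)
  step 5: s3  (read q: s2→s3)

The earliest repeat is at step j = 1: N is in s0, which it already visited at step i = 0.
Since N has 4 states, any run of length ≥ 4 visits 4+1 states, so by pigeonhole some state repeats within the first 4 steps — that repeat gives the pumpable loop.

s0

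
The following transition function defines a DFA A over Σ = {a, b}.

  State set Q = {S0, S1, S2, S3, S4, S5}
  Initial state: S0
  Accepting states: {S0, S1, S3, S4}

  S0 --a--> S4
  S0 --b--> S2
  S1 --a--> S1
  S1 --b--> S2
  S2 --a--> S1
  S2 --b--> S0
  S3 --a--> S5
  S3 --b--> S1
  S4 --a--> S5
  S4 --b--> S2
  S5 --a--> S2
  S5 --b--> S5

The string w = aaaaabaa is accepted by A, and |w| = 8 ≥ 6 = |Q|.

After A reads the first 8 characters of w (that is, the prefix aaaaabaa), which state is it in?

S1

Run of A on the first 8 characters of w = a a a a a b a a:
  step 0: S0  (start)
  step 1: S4  (read a: S0→S4)
  step 2: S5  (read a: S4→S5)
  step 3: S2  (read a: S5→S2)
  step 4: S1  (read a: S2→S1)
  step 5: S1  (read a: S1→S1)
  step 6: S2  (read b: S1→S2)
  step 7: S1  (read a: S2→S1)
  step 8: S1  (read a: S1→S1)

After reading 8 characters, A is in state S1.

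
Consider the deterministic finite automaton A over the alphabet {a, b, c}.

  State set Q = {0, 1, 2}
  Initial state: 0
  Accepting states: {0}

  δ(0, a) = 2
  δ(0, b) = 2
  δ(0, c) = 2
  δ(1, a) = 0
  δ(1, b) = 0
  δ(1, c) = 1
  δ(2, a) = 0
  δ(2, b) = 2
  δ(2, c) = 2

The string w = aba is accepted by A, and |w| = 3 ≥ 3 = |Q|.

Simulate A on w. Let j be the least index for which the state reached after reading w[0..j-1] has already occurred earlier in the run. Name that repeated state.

2

Run of A on w = a b a:
  step 0: 0  (start)
  step 1: 2  (read a: 0→2)
  step 2: 2  (read b: 2→2)   ← first repeat (2 seen earlier)
  step 3: 0  (read a: 2→0)

The earliest repeat is at step j = 2: A is in 2, which it already visited at step i = 1.
Pumping length from the standard proof: p = 3 (the number of states). The repeated state found above gives |xy| = j ≤ 3 and |y| = j − i ≥ 1.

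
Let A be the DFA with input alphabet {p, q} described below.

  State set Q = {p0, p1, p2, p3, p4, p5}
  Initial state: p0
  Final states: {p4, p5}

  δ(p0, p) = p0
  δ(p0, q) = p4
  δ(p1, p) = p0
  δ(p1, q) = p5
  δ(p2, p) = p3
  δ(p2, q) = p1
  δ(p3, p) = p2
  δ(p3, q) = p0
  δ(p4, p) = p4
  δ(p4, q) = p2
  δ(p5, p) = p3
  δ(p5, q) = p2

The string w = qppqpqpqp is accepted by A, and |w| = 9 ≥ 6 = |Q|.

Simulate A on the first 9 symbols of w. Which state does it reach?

p4

State sequence: p0 -q-> p4 -p-> p4 -p-> p4 -q-> p2 -p-> p3 -q-> p0 -p-> p0 -q-> p4 -p-> p4

After reading 9 characters, A is in state p4.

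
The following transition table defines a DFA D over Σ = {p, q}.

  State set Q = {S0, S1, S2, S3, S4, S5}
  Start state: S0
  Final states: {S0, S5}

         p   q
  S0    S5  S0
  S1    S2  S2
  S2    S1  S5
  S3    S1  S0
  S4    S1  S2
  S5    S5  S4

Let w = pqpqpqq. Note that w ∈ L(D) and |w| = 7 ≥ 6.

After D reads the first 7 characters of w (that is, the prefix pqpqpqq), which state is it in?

State sequence: S0 -p-> S5 -q-> S4 -p-> S1 -q-> S2 -p-> S1 -q-> S2 -q-> S5

After reading 7 characters, D is in state S5.

S5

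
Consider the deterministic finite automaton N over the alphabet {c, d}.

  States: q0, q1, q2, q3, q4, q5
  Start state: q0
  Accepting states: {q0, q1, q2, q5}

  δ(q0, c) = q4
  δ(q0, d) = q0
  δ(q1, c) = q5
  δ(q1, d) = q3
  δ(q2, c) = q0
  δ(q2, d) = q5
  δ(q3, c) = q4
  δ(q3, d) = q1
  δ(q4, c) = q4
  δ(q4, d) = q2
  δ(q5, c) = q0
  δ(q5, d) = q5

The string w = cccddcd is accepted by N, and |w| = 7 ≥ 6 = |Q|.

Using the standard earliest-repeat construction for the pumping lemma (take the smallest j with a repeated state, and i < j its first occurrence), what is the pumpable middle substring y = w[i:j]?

Run of N on w = c c c d d c d:
  step 0: q0  (start)
  step 1: q4  (read c: q0→q4)
  step 2: q4  (read c: q4→q4)   ← first repeat (q4 seen earlier)
  step 3: q4  (read c: q4→q4)
  step 4: q2  (read d: q4→q2)
  step 5: q5  (read d: q2→q5)
  step 6: q0  (read c: q5→q0)
  step 7: q0  (read d: q0→q0)

So i = 1, j = 2, giving x = w[0:1] = c, y = w[1:2] = c, z = w[2:7] = cddcd.
Check: |xy| = 2 ≤ 6 and |y| = 1 ≥ 1. Reading y takes N from q4 back to q4, so every xyⁱz is accepted.
The DFA has 6 states, so the proof of the pumping lemma guarantees a repeated state among the first 6+1 visited; the segment between the two visits is the pumpable y.

c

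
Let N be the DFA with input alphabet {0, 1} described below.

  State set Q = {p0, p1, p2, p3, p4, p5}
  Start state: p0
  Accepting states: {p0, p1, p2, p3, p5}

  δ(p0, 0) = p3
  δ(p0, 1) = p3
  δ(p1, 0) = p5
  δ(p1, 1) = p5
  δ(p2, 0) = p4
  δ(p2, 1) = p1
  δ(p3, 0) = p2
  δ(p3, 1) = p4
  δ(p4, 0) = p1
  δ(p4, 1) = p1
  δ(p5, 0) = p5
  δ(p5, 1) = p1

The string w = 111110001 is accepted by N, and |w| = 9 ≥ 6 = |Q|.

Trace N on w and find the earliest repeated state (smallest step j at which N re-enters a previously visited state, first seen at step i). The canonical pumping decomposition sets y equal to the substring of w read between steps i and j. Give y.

11

Run of N on w = 1 1 1 1 1 0 0 0 1:
  step 0: p0  (start)
  step 1: p3  (read 1: p0→p3)
  step 2: p4  (read 1: p3→p4)
  step 3: p1  (read 1: p4→p1)
  step 4: p5  (read 1: p1→p5)
  step 5: p1  (read 1: p5→p1)   ← first repeat (p1 seen earlier)
  step 6: p5  (read 0: p1→p5)
  step 7: p5  (read 0: p5→p5)
  step 8: p5  (read 0: p5→p5)
  step 9: p1  (read 1: p5→p1)

So i = 3, j = 5, giving x = w[0:3] = 111, y = w[3:5] = 11, z = w[5:9] = 0001.
Check: |xy| = 5 ≤ 6 and |y| = 2 ≥ 1. Reading y takes N from p1 back to p1, so every xyⁱz is accepted.
With |Q| = 6, pigeonhole forces a state repeat no later than step 6; the substring read between the first and second visits to that state can be pumped.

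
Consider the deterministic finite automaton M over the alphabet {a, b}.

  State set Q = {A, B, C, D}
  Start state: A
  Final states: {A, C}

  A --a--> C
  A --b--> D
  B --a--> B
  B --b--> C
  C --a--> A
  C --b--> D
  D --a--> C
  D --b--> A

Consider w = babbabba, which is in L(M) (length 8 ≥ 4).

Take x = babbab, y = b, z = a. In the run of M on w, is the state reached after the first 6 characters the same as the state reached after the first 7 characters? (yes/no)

no

Run of M on the first 7 characters of w = b a b b a b b:
  step 0: A  (start)
  step 1: D  (read b: A→D)
  step 2: C  (read a: D→C)
  step 3: D  (read b: C→D)
  step 4: A  (read b: D→A)
  step 5: C  (read a: A→C)
  step 6: D  (read b: C→D)
  step 7: A  (read b: D→A)

After x (step 6): D. After xy (step 7): A.
They differ (D ≠ A), so y is not a cycle from the state after x; this split is not the one the pumping-lemma construction produces, and pumping y need not keep the string in L(M).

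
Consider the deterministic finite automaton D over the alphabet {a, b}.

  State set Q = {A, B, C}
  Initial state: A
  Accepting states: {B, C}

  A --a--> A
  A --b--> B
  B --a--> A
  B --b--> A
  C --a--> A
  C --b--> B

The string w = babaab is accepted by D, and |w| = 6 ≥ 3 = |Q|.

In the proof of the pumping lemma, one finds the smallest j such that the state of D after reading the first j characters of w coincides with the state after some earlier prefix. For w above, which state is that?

State sequence: A -b-> B -a-> A -b-> B -a-> A -a-> A -b-> B
First repeat at step 2: A was already visited.

The earliest repeat is at step j = 2: D is in A, which it already visited at step i = 0.
Since D has 3 states, any run of length ≥ 3 visits 3+1 states, so by pigeonhole some state repeats within the first 3 steps — that repeat gives the pumpable loop.

A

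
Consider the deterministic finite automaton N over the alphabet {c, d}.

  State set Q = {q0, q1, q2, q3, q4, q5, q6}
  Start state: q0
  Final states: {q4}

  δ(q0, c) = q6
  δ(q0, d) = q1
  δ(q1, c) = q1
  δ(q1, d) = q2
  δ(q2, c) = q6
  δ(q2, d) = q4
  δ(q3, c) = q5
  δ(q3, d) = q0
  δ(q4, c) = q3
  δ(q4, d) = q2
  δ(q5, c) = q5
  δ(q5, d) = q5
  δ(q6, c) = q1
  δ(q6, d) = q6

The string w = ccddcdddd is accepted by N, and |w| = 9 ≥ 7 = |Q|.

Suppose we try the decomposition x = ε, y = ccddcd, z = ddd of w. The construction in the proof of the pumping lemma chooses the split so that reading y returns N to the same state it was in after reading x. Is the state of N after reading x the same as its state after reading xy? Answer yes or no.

yes

Run of N on the first 6 characters of w = c c d d c d:
  step 0: q0  (start)
  step 1: q6  (read c: q0→q6)
  step 2: q1  (read c: q6→q1)
  step 3: q2  (read d: q1→q2)
  step 4: q4  (read d: q2→q4)
  step 5: q3  (read c: q4→q3)
  step 6: q0  (read d: q3→q0)

After x (step 0): q0. After xy (step 6): q0.
They match, so y = ccddcd drives N around a cycle from q0 back to itself; pumping y any number of times keeps N in q0 before reading z, and xyⁱz ∈ L(N) for every i ≥ 0.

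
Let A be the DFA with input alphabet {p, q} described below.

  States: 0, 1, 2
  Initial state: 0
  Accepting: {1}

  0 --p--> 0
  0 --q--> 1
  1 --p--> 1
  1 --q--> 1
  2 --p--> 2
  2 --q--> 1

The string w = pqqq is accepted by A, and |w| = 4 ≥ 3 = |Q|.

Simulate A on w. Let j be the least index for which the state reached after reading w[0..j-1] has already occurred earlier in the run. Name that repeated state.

State sequence: 0 -p-> 0 -q-> 1 -q-> 1 -q-> 1
First repeat at step 1: 0 was already visited.

The earliest repeat is at step j = 1: A is in 0, which it already visited at step i = 0.
The DFA has 3 states, so the proof of the pumping lemma guarantees a repeated state among the first 3+1 visited; the segment between the two visits is the pumpable y.

0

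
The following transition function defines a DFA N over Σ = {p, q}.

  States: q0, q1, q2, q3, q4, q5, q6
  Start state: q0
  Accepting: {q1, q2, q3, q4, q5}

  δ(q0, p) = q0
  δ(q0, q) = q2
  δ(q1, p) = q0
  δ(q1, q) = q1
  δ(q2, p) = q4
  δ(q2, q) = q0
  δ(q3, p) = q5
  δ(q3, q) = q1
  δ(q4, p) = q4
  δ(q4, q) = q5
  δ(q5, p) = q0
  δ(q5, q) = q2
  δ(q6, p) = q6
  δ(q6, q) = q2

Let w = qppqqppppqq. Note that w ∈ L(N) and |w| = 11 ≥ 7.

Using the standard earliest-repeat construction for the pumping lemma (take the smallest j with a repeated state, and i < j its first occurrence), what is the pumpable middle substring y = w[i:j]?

Run of N on w = q p p q q p p p p q q:
  step 0: q0  (start)
  step 1: q2  (read q: q0→q2)
  step 2: q4  (read p: q2→q4)
  step 3: q4  (read p: q4→q4)   ← first repeat (q4 seen earlier)
  step 4: q5  (read q: q4→q5)
  step 5: q2  (read q: q5→q2)
  step 6: q4  (read p: q2→q4)
  step 7: q4  (read p: q4→q4)
  step 8: q4  (read p: q4→q4)
  step 9: q4  (read p: q4→q4)
  step 10: q5  (read q: q4→q5)
  step 11: q2  (read q: q5→q2)

So i = 2, j = 3, giving x = w[0:2] = qp, y = w[2:3] = p, z = w[3:11] = qqppppqq.
Check: |xy| = 3 ≤ 7 and |y| = 1 ≥ 1. Reading y takes N from q4 back to q4, so every xyⁱz is accepted.
Pumping length from the standard proof: p = 7 (the number of states). The repeated state found above gives |xy| = j ≤ 7 and |y| = j − i ≥ 1.

p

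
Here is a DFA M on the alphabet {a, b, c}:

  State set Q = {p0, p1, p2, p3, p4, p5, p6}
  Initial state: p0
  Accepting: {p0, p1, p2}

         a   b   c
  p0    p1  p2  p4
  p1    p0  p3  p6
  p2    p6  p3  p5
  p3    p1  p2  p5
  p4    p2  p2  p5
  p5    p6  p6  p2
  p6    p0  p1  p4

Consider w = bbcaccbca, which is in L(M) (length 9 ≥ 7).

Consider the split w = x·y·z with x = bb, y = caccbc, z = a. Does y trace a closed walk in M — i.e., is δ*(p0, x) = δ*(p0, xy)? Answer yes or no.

no

State sequence: p0 -b-> p2 -b-> p3 -c-> p5 -a-> p6 -c-> p4 -c-> p5 -b-> p6 -c-> p4

After x (step 2): p3. After xy (step 8): p4.
They differ (p3 ≠ p4), so y is not a cycle from the state after x; this split is not the one the pumping-lemma construction produces, and pumping y need not keep the string in L(M).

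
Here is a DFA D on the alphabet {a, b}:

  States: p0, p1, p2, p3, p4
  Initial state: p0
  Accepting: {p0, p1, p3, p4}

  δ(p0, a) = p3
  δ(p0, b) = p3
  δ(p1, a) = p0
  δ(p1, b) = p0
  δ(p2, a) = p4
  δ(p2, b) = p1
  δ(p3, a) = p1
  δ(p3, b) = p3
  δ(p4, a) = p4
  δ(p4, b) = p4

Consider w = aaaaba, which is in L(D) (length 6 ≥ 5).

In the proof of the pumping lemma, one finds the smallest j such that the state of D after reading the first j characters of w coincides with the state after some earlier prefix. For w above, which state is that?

p0

State sequence: p0 -a-> p3 -a-> p1 -a-> p0 -a-> p3 -b-> p3 -a-> p1
First repeat at step 3: p0 was already visited.

The earliest repeat is at step j = 3: D is in p0, which it already visited at step i = 0.
The DFA has 5 states, so the proof of the pumping lemma guarantees a repeated state among the first 5+1 visited; the segment between the two visits is the pumpable y.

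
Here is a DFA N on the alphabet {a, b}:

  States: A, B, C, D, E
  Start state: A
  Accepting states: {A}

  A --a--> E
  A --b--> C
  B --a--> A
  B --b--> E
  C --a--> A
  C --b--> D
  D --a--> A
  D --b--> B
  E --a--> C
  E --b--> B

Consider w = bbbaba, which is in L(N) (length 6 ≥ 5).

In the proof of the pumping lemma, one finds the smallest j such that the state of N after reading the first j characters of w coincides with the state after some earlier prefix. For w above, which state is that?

A

Run of N on w = b b b a b a:
  step 0: A  (start)
  step 1: C  (read b: A→C)
  step 2: D  (read b: C→D)
  step 3: B  (read b: D→B)
  step 4: A  (read a: B→A)   ← first repeat (A seen earlier)
  step 5: C  (read b: A→C)
  step 6: A  (read a: C→A)

The earliest repeat is at step j = 4: N is in A, which it already visited at step i = 0.
With |Q| = 5, pigeonhole forces a state repeat no later than step 5; the substring read between the first and second visits to that state can be pumped.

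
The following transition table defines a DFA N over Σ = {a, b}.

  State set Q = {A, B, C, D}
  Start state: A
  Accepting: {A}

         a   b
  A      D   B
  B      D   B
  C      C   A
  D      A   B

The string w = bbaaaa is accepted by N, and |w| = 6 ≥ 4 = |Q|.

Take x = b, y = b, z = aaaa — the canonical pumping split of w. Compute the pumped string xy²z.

xy^2z = b·b·b·aaaa = bbbaaaa.
Reading y = b takes N from B back to B, so after x·y·y the machine is still in B, and z then leads to the accepting state A. Hence bbbaaaa ∈ L(N).

bbbaaaa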